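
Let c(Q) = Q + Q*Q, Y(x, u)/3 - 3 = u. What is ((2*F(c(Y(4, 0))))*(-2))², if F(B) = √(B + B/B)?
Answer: 1456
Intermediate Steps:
Y(x, u) = 9 + 3*u
c(Q) = Q + Q²
F(B) = √(1 + B) (F(B) = √(B + 1) = √(1 + B))
((2*F(c(Y(4, 0))))*(-2))² = ((2*√(1 + (9 + 3*0)*(1 + (9 + 3*0))))*(-2))² = ((2*√(1 + (9 + 0)*(1 + (9 + 0))))*(-2))² = ((2*√(1 + 9*(1 + 9)))*(-2))² = ((2*√(1 + 9*10))*(-2))² = ((2*√(1 + 90))*(-2))² = ((2*√91)*(-2))² = (-4*√91)² = 1456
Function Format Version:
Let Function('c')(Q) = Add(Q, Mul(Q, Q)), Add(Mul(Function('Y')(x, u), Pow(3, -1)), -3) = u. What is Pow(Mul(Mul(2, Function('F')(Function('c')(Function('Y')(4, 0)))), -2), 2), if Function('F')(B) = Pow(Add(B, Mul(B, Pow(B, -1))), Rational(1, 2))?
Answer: 1456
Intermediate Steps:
Function('Y')(x, u) = Add(9, Mul(3, u))
Function('c')(Q) = Add(Q, Pow(Q, 2))
Function('F')(B) = Pow(Add(1, B), Rational(1, 2)) (Function('F')(B) = Pow(Add(B, 1), Rational(1, 2)) = Pow(Add(1, B), Rational(1, 2)))
Pow(Mul(Mul(2, Function('F')(Function('c')(Function('Y')(4, 0)))), -2), 2) = Pow(Mul(Mul(2, Pow(Add(1, Mul(Add(9, Mul(3, 0)), Add(1, Add(9, Mul(3, 0))))), Rational(1, 2))), -2), 2) = Pow(Mul(Mul(2, Pow(Add(1, Mul(Add(9, 0), Add(1, Add(9, 0)))), Rational(1, 2))), -2), 2) = Pow(Mul(Mul(2, Pow(Add(1, Mul(9, Add(1, 9))), Rational(1, 2))), -2), 2) = Pow(Mul(Mul(2, Pow(Add(1, Mul(9, 10)), Rational(1, 2))), -2), 2) = Pow(Mul(Mul(2, Pow(Add(1, 90), Rational(1, 2))), -2), 2) = Pow(Mul(Mul(2, Pow(91, Rational(1, 2))), -2), 2) = Pow(Mul(-4, Pow(91, Rational(1, 2))), 2) = 1456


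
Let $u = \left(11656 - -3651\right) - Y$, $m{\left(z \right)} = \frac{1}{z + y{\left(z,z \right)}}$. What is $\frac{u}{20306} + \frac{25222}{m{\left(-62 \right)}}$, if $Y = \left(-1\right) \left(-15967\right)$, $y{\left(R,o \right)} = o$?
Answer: $- \frac{2886708374}{923} \approx -3.1275 \cdot 10^{6}$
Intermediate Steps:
$m{\left(z \right)} = \frac{1}{2 z}$ ($m{\left(z \right)} = \frac{1}{z + z} = \frac{1}{2 z}$)
$Y = 15967$
$u = -660$ ($u = \left(11656 - -3651\right) - 15967 = \left(11656 + 3651\right) - 15967 = 15307 - 15967 = -660$)
$\frac{u}{20306} + \frac{25222}{m{\left(-62 \right)}} = - \frac{660}{20306} + \frac{25222}{\frac{1}{2} \frac{1}{-62}} = \left(-660\right) \frac{1}{20306} + \frac{25222}{\frac{1}{2} \left(- \frac{1}{62}\right)} = - \frac{30}{923} + \frac{25222}{- \frac{1}{124}} = - \frac{30}{923} + 25222 \left(-124\right) = - \frac{30}{923} - 3127528 = - \frac{2886708374}{923}$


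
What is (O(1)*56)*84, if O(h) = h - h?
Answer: 0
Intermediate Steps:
O(h) = 0
(O(1)*56)*84 = (0*56)*84 = 0*84 = 0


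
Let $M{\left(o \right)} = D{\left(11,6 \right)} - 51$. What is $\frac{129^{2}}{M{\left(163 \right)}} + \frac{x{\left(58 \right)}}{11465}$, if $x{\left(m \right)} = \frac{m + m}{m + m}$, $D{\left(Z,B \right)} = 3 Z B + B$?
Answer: $\frac{21198802}{194905} \approx 108.76$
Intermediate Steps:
$D{\left(Z,B \right)} = B + 3 B Z$ ($D{\left(Z,B \right)} = 3 B Z + B = B + 3 B Z$)
$x{\left(m \right)} = 1$ ($x{\left(m \right)} = \frac{2 m}{2 m} = 2 m \frac{1}{2 m} = 1$)
$M{\left(o \right)} = 153$ ($M{\left(o \right)} = 6 \left(1 + 3 \cdot 11\right) - 51 = 6 \left(1 + 33\right) - 51 = 6 \cdot 34 - 51 = 204 - 51 = 153$)
$\frac{129^{2}}{M{\left(163 \right)}} + \frac{x{\left(58 \right)}}{11465} = \frac{129^{2}}{153} + 1 \cdot \frac{1}{11465} = 16641 \cdot \frac{1}{153} + 1 \cdot \frac{1}{11465} = \frac{1849}{17} + \frac{1}{11465} = \frac{21198802}{194905}$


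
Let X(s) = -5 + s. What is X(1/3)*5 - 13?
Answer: -109/3 ≈ -36.333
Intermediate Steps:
X(1/3)*5 - 13 = (-5 + 1/3)*5 - 13 = -14/3*5 - 13 = -70/3 - 13 = -109/3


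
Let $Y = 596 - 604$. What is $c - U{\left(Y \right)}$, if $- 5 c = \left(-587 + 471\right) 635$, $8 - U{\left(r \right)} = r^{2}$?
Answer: $14788$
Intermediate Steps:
$Y = -8$
$U{\left(r \right)} = 8 - r^{2}$
$c = 14732$ ($c = - \frac{\left(-587 + 471\right) 635}{5} = - \frac{\left(-116\right) 635}{5} = \left(- \frac{1}{5}\right) \left(-73660\right) = 14732$)
$c - U{\left(Y \right)} = 14732 - \left(8 - \left(-8\right)^{2}\right) = 14732 - \left(8 - 64\right) = 14732 - -56 = 14732 + 56 = 14788$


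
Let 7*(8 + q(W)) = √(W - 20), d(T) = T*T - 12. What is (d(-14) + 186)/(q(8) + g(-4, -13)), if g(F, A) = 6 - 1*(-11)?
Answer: 54390/1327 - 5180*I*√3/3981 ≈ 40.987 - 2.2537*I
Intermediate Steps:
d(T) = -12 + T² (d(T) = T² - 12 = -12 + T²)
g(F, A) = 17 (g(F, A) = 6 + 11 = 17)
q(W) = -8 + √(-20 + W)/7 (q(W) = -8 + √(W - 20)/7 = -8 + √(-20 + W)/7)
(d(-14) + 186)/(q(8) + g(-4, -13)) = ((-12 + (-14)²) + 186)/((-8 + √(-20 + 8)/7) + 17) = ((-12 + 196) + 186)/((-8 + √(-12)/7) + 17) = (184 + 186)/((-8 + (2*I*√3)/7) + 17) = 370/((-8 + 2*I*√3/7) + 17) = 370/(9 + 2*I*√3/7)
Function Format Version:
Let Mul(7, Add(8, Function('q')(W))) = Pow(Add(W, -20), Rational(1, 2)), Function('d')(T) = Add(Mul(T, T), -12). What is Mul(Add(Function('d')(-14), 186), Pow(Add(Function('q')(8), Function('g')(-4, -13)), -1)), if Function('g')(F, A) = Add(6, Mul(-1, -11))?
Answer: Add(Rational(54390, 1327), Mul(Rational(-5180, 3981), I, Pow(3, Rational(1, 2)))) ≈ Add(40.987, Mul(-2.2537, I))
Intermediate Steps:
Function('d')(T) = Add(-12, Pow(T, 2)) (Function('d')(T) = Add(Pow(T, 2), -12) = Add(-12, Pow(T, 2)))
Function('g')(F, A) = 17 (Function('g')(F, A) = Add(6, 11) = 17)
Function('q')(W) = Add(-8, Mul(Rational(1, 7), Pow(Add(-20, W), Rational(1, 2)))) (Function('q')(W) = Add(-8, Mul(Rational(1, 7), Pow(Add(W, -20), Rational(1, 2)))) = Add(-8, Mul(Rational(1, 7), Pow(Add(-20, W), Rational(1, 2)))))
Mul(Add(Function('d')(-14), 186), Pow(Add(Function('q')(8), Function('g')(-4, -13)), -1)) = Mul(Add(Add(-12, Pow(-14, 2)), 186), Pow(Add(Add(-8, Mul(Rational(1, 7), Pow(Add(-20, 8), Rational(1, 2)))), 17), -1)) = Mul(Add(Add(-12, 196), 186), Pow(Add(Add(-8, Mul(Rational(1, 7), Pow(-12, Rational(1, 2)))), 17), -1)) = Mul(Add(184, 186), Pow(Add(Add(-8, Mul(Rational(1, 7), Mul(2, I, Pow(3, Rational(1, 2))))), 17), -1)) = Mul(370, Pow(Add(Add(-8, Mul(Rational(2, 7), I, Pow(3, Rational(1, 2)))), 17), -1)) = Mul(370, Pow(Add(9, Mul(Rational(2, 7), I, Pow(3, Rational(1, 2)))), -1))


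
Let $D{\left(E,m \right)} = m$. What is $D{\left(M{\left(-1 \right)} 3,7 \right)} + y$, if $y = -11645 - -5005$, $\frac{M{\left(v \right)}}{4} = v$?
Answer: $-6633$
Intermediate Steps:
$M{\left(v \right)} = 4 v$
$y = -6640$ ($y = -11645 + 5005 = -6640$)
$D{\left(M{\left(-1 \right)} 3,7 \right)} + y = 7 - 6640 = -6633$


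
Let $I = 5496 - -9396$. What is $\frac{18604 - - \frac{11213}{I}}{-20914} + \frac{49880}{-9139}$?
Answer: $- \frac{18067259689799}{2846353321032} \approx -6.3475$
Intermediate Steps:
$I = 14892$ ($I = 5496 + 9396 = 14892$)
$\frac{18604 - - \frac{11213}{I}}{-20914} + \frac{49880}{-9139} = \frac{18604 - - \frac{11213}{14892}}{-20914} + \frac{49880}{-9139} = \left(18604 - \left(-11213\right) \frac{1}{14892}\right) \left(- \frac{1}{20914}\right) + 49880 \left(- \frac{1}{9139}\right) = \left(18604 - - \frac{11213}{14892}\right) \left(- \frac{1}{20914}\right) - \frac{49880}{9139} = \left(18604 + \frac{11213}{14892}\right) \left(- \frac{1}{20914}\right) - \frac{49880}{9139} = \frac{277061981}{14892} \left(- \frac{1}{20914}\right) - \frac{49880}{9139} = - \frac{277061981}{311451288} - \frac{49880}{9139} = - \frac{18067259689799}{2846353321032}$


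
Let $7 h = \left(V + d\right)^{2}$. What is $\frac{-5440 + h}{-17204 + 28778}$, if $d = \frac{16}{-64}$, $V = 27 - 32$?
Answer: $- \frac{86977}{185184} \approx -0.46968$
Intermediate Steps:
$V = -5$ ($V = 27 - 32 = -5$)
$d = - \frac{1}{4}$ ($d = 16 \left(- \frac{1}{64}\right) = - \frac{1}{4} \approx -0.25$)
$h = \frac{63}{16}$ ($h = \frac{\left(-5 - \frac{1}{4}\right)^{2}}{7} = \frac{\left(- \frac{21}{4}\right)^{2}}{7} = \frac{1}{7} \cdot \frac{441}{16} = \frac{63}{16} \approx 3.9375$)
$\frac{-5440 + h}{-17204 + 28778} = \frac{-5440 + \frac{63}{16}}{-17204 + 28778} = - \frac{86977}{16 \cdot 11574} = \left(- \frac{86977}{16}\right) \frac{1}{11574} = - \frac{86977}{185184}$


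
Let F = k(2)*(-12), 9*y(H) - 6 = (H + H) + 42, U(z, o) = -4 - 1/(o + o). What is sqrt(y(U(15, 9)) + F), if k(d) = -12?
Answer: sqrt(12023)/9 ≈ 12.183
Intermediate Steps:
U(z, o) = -4 - 1/(2*o)
y(H) = 16/3 + 2*H/9 (y(H) = 2/3 + ((H + H) + 42)/9 = 2/3 + (2*H + 42)/9 = 2/3 + (42 + 2*H)/9 = 2/3 + (14/3 + 2*H/9) = 16/3 + 2*H/9)
F = 144 (F = -12*(-12) = 144)
sqrt(y(U(15, 9)) + F) = sqrt((16/3 + 2*(-4 - 1/2/9)/9) + 144) = sqrt((16/3 + 2*(-4 - 1/2*1/9)/9) + 144) = sqrt((16/3 + 2*(-4 - 1/18)/9) + 144) = sqrt((16/3 + (2/9)*(-73/18)) + 144) = sqrt((16/3 - 73/81) + 144) = sqrt(359/81 + 144) = sqrt(12023/81) = sqrt(12023)/9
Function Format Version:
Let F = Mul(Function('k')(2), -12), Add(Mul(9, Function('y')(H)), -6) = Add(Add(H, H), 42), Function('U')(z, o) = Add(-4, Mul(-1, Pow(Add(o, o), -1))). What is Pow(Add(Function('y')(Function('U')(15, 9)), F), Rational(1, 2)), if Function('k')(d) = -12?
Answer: Mul(Rational(1, 9), Pow(12023, Rational(1, 2))) ≈ 12.183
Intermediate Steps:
Function('U')(z, o) = Add(-4, Mul(Rational(-1, 2), Pow(o, -1))) (Function('U')(z, o) = Add(-4, Mul(-1, Pow(Mul(2, o), -1))) = Add(-4, Mul(-1, Mul(Rational(1, 2), Pow(o, -1)))) = Add(-4, Mul(Rational(-1, 2), Pow(o, -1))))
Function('y')(H) = Add(Rational(16, 3), Mul(Rational(2, 9), H)) (Function('y')(H) = Add(Rational(2, 3), Mul(Rational(1, 9), Add(Add(H, H), 42))) = Add(Rational(2, 3), Mul(Rational(1, 9), Add(Mul(2, H), 42))) = Add(Rational(2, 3), Mul(Rational(1, 9), Add(42, Mul(2, H)))) = Add(Rational(2, 3), Add(Rational(14, 3), Mul(Rational(2, 9), H))) = Add(Rational(16, 3), Mul(Rational(2, 9), H)))
F = 144 (F = Mul(-12, -12) = 144)
Pow(Add(Function('y')(Function('U')(15, 9)), F), Rational(1, 2)) = Pow(Add(Add(Rational(16, 3), Mul(Rational(2, 9), Add(-4, Mul(Rational(-1, 2), Pow(9, -1))))), 144), Rational(1, 2)) = Pow(Add(Add(Rational(16, 3), Mul(Rational(2, 9), Add(-4, Mul(Rational(-1, 2), Rational(1, 9))))), 144), Rational(1, 2)) = Pow(Add(Add(Rational(16, 3), Mul(Rational(2, 9), Add(-4, Rational(-1, 18)))), 144), Rational(1, 2)) = Pow(Add(Add(Rational(16, 3), Mul(Rational(2, 9), Rational(-73, 18))), 144), Rational(1, 2)) = Pow(Add(Add(Rational(16, 3), Rational(-73, 81)), 144), Rational(1, 2)) = Pow(Add(Rational(359, 81), 144), Rational(1, 2)) = Pow(Rational(12023, 81), Rational(1, 2)) = Mul(Rational(1, 9), Pow(12023, Rational(1, 2)))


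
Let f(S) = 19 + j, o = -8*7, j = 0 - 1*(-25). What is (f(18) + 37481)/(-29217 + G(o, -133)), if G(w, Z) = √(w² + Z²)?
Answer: -1096367925/853612264 - 1313375*√17/853612264 ≈ -1.2907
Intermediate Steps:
j = 25 (j = 0 + 25 = 25)
o = -56
f(S) = 44 (f(S) = 19 + 25 = 44)
G(w, Z) = √(Z² + w²)
(f(18) + 37481)/(-29217 + G(o, -133)) = (44 + 37481)/(-29217 + √((-133)² + (-56)²)) = 37525/(-29217 + √(17689 + 3136)) = 37525/(-29217 + √20825) = 37525/(-29217 + 35*√17)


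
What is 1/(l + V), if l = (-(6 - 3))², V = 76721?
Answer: 1/76730 ≈ 1.3033e-5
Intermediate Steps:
l = 9 (l = (-1*3)² = (-3)² = 9)
1/(l + V) = 1/(9 + 76721) = 1/76730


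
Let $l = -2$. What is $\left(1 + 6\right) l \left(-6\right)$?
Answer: $84$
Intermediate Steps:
$\left(1 + 6\right) l \left(-6\right) = \left(1 + 6\right) \left(-2\right) \left(-6\right) = 7 \left(-2\right) \left(-6\right) = \left(-14\right) \left(-6\right) = 84$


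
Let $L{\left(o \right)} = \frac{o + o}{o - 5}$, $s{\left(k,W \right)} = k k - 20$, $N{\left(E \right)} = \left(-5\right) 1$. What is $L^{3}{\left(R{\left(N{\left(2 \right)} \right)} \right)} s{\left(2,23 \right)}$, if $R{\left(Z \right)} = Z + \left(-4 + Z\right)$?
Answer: $- \frac{351232}{6859} \approx -51.207$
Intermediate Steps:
$N{\left(E \right)} = -5$
$R{\left(Z \right)} = -4 + 2 Z$
$s{\left(k,W \right)} = -20 + k^{2}$ ($s{\left(k,W \right)} = k^{2} - 20 = -20 + k^{2}$)
$L{\left(o \right)} = \frac{2 o}{-5 + o}$
$L^{3}{\left(R{\left(N{\left(2 \right)} \right)} \right)} s{\left(2,23 \right)} = \left(\frac{2 \left(-4 + 2 \left(-5\right)\right)}{-5 + \left(-4 + 2 \left(-5\right)\right)}\right)^{3} \left(-20 + 2^{2}\right) = \left(\frac{2 \left(-4 - 10\right)}{-5 - 14}\right)^{3} \left(-20 + 4\right) = \left(2 \left(-14\right) \frac{1}{-5 - 14}\right)^{3} \left(-16\right) = \left(2 \left(-14\right) \frac{1}{-19}\right)^{3} \left(-16\right) = \left(2 \left(-14\right) \left(- \frac{1}{19}\right)\right)^{3} \left(-16\right) = \left(\frac{28}{19}\right)^{3} \left(-16\right) = \frac{21952}{6859} \left(-16\right) = - \frac{351232}{6859}$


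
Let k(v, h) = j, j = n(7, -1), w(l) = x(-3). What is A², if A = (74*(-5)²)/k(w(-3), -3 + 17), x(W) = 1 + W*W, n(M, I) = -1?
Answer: 3422500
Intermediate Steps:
x(W) = 1 + W²
w(l) = 10 (w(l) = 1 + (-3)² = 1 + 9 = 10)
j = -1
k(v, h) = -1
A = -1850 (A = (74*(-5)²)/(-1) = (74*25)*(-1) = 1850*(-1) = -1850)
A² = (-1850)² = 3422500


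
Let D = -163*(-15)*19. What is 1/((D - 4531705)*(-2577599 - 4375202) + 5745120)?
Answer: 1/31185056430370 ≈ 3.2067e-14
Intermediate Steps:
D = 46455 (D = 2445*19 = 46455)
1/((D - 4531705)*(-2577599 - 4375202) + 5745120) = 1/((46455 - 4531705)*(-2577599 - 4375202) + 5745120) = 1/(-4485250*(-6952801) + 5745120) = 1/(31185050685250 + 5745120) = 1/31185056430370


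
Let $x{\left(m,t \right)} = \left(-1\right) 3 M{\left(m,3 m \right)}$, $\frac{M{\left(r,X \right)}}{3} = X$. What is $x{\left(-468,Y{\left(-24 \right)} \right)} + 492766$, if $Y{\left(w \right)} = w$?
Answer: $505402$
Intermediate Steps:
$M{\left(r,X \right)} = 3 X$
$x{\left(m,t \right)} = - 27 m$ ($x{\left(m,t \right)} = \left(-1\right) 3 \cdot 3 \cdot 3 m = - 3 \cdot 9 m = - 27 m$)
$x{\left(-468,Y{\left(-24 \right)} \right)} + 492766 = \left(-27\right) \left(-468\right) + 492766 = 12636 + 492766 = 505402$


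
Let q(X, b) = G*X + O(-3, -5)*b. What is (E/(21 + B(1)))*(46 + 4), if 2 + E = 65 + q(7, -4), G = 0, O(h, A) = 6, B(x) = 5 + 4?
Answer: 65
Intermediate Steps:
B(x) = 9
q(X, b) = 6*b (q(X, b) = 0*X + 6*b = 0 + 6*b = 6*b)
E = 39 (E = -2 + (65 + 6*(-4)) = -2 + (65 - 24) = -2 + 41 = 39)
(E/(21 + B(1)))*(46 + 4) = (39/(21 + 9))*(46 + 4) = (39/30)*50 = (39*(1/30))*50 = (13/10)*50 = 65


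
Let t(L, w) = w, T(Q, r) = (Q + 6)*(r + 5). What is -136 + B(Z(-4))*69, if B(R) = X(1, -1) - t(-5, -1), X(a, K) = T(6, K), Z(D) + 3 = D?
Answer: 3245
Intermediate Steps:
Z(D) = -3 + D
T(Q, r) = (5 + r)*(6 + Q) (T(Q, r) = (6 + Q)*(5 + r) = (5 + r)*(6 + Q))
X(a, K) = 60 + 12*K (X(a, K) = 30 + 5*6 + 6*K + 6*K = 30 + 30 + 6*K + 6*K = 60 + 12*K)
B(R) = 49 (B(R) = (60 + 12*(-1)) - 1*(-1) = (60 - 12) + 1 = 48 + 1 = 49)
-136 + B(Z(-4))*69 = -136 + 49*69 = -136 + 3381 = 3245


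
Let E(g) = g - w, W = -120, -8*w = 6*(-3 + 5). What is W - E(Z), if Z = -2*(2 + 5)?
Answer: -215/2 ≈ -107.50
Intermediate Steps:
w = -3/2 (w = -3*(-3 + 5)/4 = -3*2/4 = -⅛*12 = -3/2 ≈ -1.5000)
Z = -14 (Z = -2*7 = -14)
E(g) = 3/2 + g (E(g) = g - 1*(-3/2) = g + 3/2 = 3/2 + g)
W - E(Z) = -120 - (3/2 - 14) = -120 - 1*(-25/2) = -120 + 25/2 = -215/2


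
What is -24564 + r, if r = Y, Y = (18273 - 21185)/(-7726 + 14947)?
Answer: -177379556/7221 ≈ -24564.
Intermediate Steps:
Y = -2912/7221 ≈ -0.40327
r = -2912/7221 ≈ -0.40327
-24564 + r = -24564 - 2912/7221 = -177379556/7221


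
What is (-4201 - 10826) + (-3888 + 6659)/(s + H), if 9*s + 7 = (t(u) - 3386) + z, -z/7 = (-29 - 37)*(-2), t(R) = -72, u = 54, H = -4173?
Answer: -210115827/13982 ≈ -15028.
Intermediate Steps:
z = -924 (z = -7*(-29 - 37)*(-2) = -(-462)*(-2) = -7*132 = -924)
s = -1463/3 (s = -7/9 + ((-72 - 3386) - 924)/9 = -7/9 + (-3458 - 924)/9 = -7/9 + (⅑)*(-4382) = -7/9 - 4382/9 = -1463/3 ≈ -487.67)
(-4201 - 10826) + (-3888 + 6659)/(s + H) = (-4201 - 10826) + (-3888 + 6659)/(-1463/3 - 4173) = -15027 + 2771/(-13982/3) = -15027 + 2771*(-3/13982) = -15027 - 8313/13982 = -210115827/13982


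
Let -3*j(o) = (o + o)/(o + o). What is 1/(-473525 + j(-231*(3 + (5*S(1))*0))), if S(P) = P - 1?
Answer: -3/1420576 ≈ -2.1118e-6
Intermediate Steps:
S(P) = -1 + P
j(o) = -⅓ (j(o) = -(o + o)/(3*(o + o)) = -2*o/(3*(2*o)) = -2*o*1/(2*o)/3 = -⅓*1 = -⅓)
1/(-473525 + j(-231*(3 + (5*S(1))*0))) = 1/(-473525 - ⅓) = 1/(-1420576/3) = -3/1420576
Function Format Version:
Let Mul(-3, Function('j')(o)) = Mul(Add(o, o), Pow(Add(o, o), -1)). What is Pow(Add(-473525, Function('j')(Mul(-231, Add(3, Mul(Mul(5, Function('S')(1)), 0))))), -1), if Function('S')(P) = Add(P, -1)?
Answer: Rational(-3, 1420576) ≈ -2.1118e-6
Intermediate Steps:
Function('S')(P) = Add(-1, P)
Function('j')(o) = Rational(-1, 3) (Function('j')(o) = Mul(Rational(-1, 3), Mul(Add(o, o), Pow(Add(o, o), -1))) = Mul(Rational(-1, 3), Mul(Mul(2, o), Pow(Mul(2, o), -1))) = Mul(Rational(-1, 3), Mul(Mul(2, o), Mul(Rational(1, 2), Pow(o, -1)))) = Mul(Rational(-1, 3), 1) = Rational(-1, 3))
Pow(Add(-473525, Function('j')(Mul(-231, Add(3, Mul(Mul(5, Function('S')(1)), 0))))), -1) = Pow(Add(-473525, Rational(-1, 3)), -1) = Pow(Rational(-1420576, 3), -1) = Rational(-3, 1420576)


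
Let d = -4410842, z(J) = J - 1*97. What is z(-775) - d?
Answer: 4409970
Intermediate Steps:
z(J) = -97 + J (z(J) = J - 97 = -97 + J)
z(-775) - d = (-97 - 775) - 1*(-4410842) = -872 + 4410842 = 4409970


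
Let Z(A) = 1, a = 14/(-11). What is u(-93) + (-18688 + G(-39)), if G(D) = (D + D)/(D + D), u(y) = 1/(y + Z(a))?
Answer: -1719205/92 ≈ -18687.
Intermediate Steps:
a = -14/11 (a = 14*(-1/11) = -14/11 ≈ -1.2727)
u(y) = 1/(1 + y) (u(y) = 1/(y + 1) = 1/(1 + y))
G(D) = 1 (G(D) = (2*D)/((2*D)) = (2*D)*(1/(2*D)) = 1)
u(-93) + (-18688 + G(-39)) = 1/(1 - 93) + (-18688 + 1) = 1/(-92) - 18687 = -1/92 - 18687 = -1719205/92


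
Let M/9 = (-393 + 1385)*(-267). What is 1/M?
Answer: -1/2383776 ≈ -4.1950e-7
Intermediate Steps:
M = -2383776 (M = 9*((-393 + 1385)*(-267)) = 9*(992*(-267)) = 9*(-264864) = -2383776)
1/M = 1/(-2383776) = -1/2383776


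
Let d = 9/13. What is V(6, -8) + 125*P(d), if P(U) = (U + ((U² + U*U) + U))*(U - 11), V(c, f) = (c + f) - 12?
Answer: -6663758/2197 ≈ -3033.1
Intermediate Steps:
d = 9/13 (d = 9*(1/13) = 9/13 ≈ 0.69231)
V(c, f) = -12 + c + f
P(U) = (-11 + U)*(2*U + 2*U²) (P(U) = (U + ((U² + U²) + U))*(-11 + U) = (U + (2*U² + U))*(-11 + U) = (U + (U + 2*U²))*(-11 + U) = (2*U + 2*U²)*(-11 + U) = (-11 + U)*(2*U + 2*U²))
V(6, -8) + 125*P(d) = (-12 + 6 - 8) + 125*(2*(9/13)*(-11 + (9/13)² - 10*9/13)) = -14 + 125*(2*(9/13)*(-11 + 81/169 - 90/13)) = -14 + 125*(2*(9/13)*(-2948/169)) = -14 + 125*(-53064/2197) = -14 - 6633000/2197 = -6663758/2197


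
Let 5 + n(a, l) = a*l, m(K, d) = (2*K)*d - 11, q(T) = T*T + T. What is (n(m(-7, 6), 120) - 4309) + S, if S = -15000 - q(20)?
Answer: -31134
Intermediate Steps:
q(T) = T + T² (q(T) = T² + T = T + T²)
m(K, d) = -11 + 2*K*d (m(K, d) = 2*K*d - 11 = -11 + 2*K*d)
S = -15420 (S = -15000 - 20*(1 + 20) = -15000 - 20*21 = -15000 - 1*420 = -15000 - 420 = -15420)
n(a, l) = -5 + a*l
(n(m(-7, 6), 120) - 4309) + S = ((-5 + (-11 + 2*(-7)*6)*120) - 4309) - 15420 = ((-5 + (-11 - 84)*120) - 4309) - 15420 = ((-5 - 95*120) - 4309) - 15420 = ((-5 - 11400) - 4309) - 15420 = (-11405 - 4309) - 15420 = -15714 - 15420 = -31134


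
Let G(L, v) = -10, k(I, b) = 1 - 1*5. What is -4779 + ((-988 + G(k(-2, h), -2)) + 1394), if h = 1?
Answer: -4383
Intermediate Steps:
k(I, b) = -4 (k(I, b) = 1 - 5 = -4)
-4779 + ((-988 + G(k(-2, h), -2)) + 1394) = -4779 + ((-988 - 10) + 1394) = -4779 + (-998 + 1394) = -4779 + 396 = -4383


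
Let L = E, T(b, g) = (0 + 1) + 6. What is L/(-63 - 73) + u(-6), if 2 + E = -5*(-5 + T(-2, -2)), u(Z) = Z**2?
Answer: 1227/34 ≈ 36.088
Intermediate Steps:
T(b, g) = 7 (T(b, g) = 1 + 6 = 7)
E = -12 (E = -2 - 5*(-5 + 7) = -2 - 5*2 = -2 - 10 = -12)
L = -12
L/(-63 - 73) + u(-6) = -12/(-63 - 73) + (-6)**2 = -12/(-136) + 36 = -1/136*(-12) + 36 = 3/34 + 36 = 1227/34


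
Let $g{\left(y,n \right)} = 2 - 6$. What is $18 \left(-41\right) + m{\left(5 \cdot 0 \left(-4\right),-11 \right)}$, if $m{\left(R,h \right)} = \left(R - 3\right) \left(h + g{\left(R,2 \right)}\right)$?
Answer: $-693$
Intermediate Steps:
$g{\left(y,n \right)} = -4$ ($g{\left(y,n \right)} = 2 - 6 = -4$)
$m{\left(R,h \right)} = \left(-4 + h\right) \left(-3 + R\right)$ ($m{\left(R,h \right)} = \left(R - 3\right) \left(h - 4\right) = \left(-3 + R\right) \left(-4 + h\right) = \left(-4 + h\right) \left(-3 + R\right)$)
$18 \left(-41\right) + m{\left(5 \cdot 0 \left(-4\right),-11 \right)} = 18 \left(-41\right) + \left(12 - 4 \cdot 5 \cdot 0 \left(-4\right) - -33 + 5 \cdot 0 \left(-4\right) \left(-11\right)\right) = -738 + \left(12 - 4 \cdot 0 \left(-4\right) + 33 + 0 \left(-4\right) \left(-11\right)\right) = -738 + \left(12 - 0 + 33 + 0 \left(-11\right)\right) = -738 + \left(12 + 0 + 33 + 0\right) = -738 + 45 = -693$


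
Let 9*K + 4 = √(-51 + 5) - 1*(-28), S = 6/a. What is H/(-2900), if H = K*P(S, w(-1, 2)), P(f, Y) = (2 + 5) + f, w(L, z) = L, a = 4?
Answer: -17/2175 - 17*I*√46/52200 ≈ -0.0078161 - 0.0022088*I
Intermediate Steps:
S = 3/2 (S = 6/4 = 6*(¼) = 3/2 ≈ 1.5000)
P(f, Y) = 7 + f
K = 8/3 + I*√46/9 (K = -4/9 + (√(-51 + 5) - 1*(-28))/9 = -4/9 + (√(-46) + 28)/9 = -4/9 + (I*√46 + 28)/9 = -4/9 + (28 + I*√46)/9 = -4/9 + (28/9 + I*√46/9) = 8/3 + I*√46/9 ≈ 2.6667 + 0.75359*I)
H = 68/3 + 17*I*√46/18 (H = (8/3 + I*√46/9)*(7 + 3/2) = (8/3 + I*√46/9)*(17/2) = 68/3 + 17*I*√46/18 ≈ 22.667 + 6.4055*I)
H/(-2900) = (68/3 + 17*I*√46/18)/(-2900) = (68/3 + 17*I*√46/18)*(-1/2900) = -17/2175 - 17*I*√46/52200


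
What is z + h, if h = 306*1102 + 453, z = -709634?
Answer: -371969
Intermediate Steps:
h = 337665 (h = 337212 + 453 = 337665)
z + h = -709634 + 337665 = -371969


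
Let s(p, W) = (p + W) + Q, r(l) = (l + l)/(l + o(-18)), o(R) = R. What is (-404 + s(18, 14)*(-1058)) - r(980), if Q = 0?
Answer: -16480040/481 ≈ -34262.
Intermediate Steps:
r(l) = 2*l/(-18 + l) (r(l) = (l + l)/(l - 18) = (2*l)/(-18 + l) = 2*l/(-18 + l))
s(p, W) = W + p (s(p, W) = (p + W) + 0 = (W + p) + 0 = W + p)
(-404 + s(18, 14)*(-1058)) - r(980) = (-404 + (14 + 18)*(-1058)) - 2*980/(-18 + 980) = (-404 + 32*(-1058)) - 2*980/962 = (-404 - 33856) - 2*980/962 = -34260 - 1*980/481 = -34260 - 980/481 = -16480040/481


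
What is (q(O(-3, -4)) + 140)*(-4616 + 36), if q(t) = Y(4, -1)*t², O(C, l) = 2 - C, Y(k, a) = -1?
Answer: -526700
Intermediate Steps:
q(t) = -t²
(q(O(-3, -4)) + 140)*(-4616 + 36) = (-(2 - 1*(-3))² + 140)*(-4616 + 36) = (-(2 + 3)² + 140)*(-4580) = (-1*5² + 140)*(-4580) = (-1*25 + 140)*(-4580) = (-25 + 140)*(-4580) = 115*(-4580) = -526700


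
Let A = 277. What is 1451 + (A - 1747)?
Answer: -19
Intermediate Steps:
1451 + (A - 1747) = 1451 + (277 - 1747) = 1451 - 1470 = -19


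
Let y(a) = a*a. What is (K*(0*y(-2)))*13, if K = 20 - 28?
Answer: 0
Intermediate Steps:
y(a) = a²
K = -8
(K*(0*y(-2)))*13 = -0*(-2)²*13 = -0*4*13 = -8*0*13 = 0*13 = 0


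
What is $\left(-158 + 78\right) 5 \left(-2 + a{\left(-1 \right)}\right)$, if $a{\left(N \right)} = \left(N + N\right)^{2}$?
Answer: $-800$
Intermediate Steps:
$a{\left(N \right)} = 4 N^{2}$ ($a{\left(N \right)} = \left(2 N\right)^{2} = 4 N^{2}$)
$\left(-158 + 78\right) 5 \left(-2 + a{\left(-1 \right)}\right) = \left(-158 + 78\right) 5 \left(-2 + 4 \left(-1\right)^{2}\right) = - 80 \cdot 5 \left(-2 + 4 \cdot 1\right) = - 80 \cdot 5 \left(-2 + 4\right) = - 80 \cdot 5 \cdot 2 = \left(-80\right) 10 = -800$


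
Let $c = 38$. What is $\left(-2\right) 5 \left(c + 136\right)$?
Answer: $-1740$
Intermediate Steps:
$\left(-2\right) 5 \left(c + 136\right) = \left(-2\right) 5 \left(38 + 136\right) = \left(-10\right) 174 = -1740$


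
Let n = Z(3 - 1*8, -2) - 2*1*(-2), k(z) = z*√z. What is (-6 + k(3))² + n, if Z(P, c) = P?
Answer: 62 - 36*√3 ≈ -0.35383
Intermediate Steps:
k(z) = z^(3/2)
n = -1 (n = (3 - 1*8) - 2*1*(-2) = (3 - 8) - 2*(-2) = -5 + 4 = -1)
(-6 + k(3))² + n = (-6 + 3^(3/2))² - 1 = (-6 + 3*√3)² - 1 = -1 + (-6 + 3*√3)²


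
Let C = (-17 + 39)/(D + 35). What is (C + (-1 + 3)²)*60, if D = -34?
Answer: 1560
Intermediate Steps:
C = 22 (C = (-17 + 39)/(-34 + 35) = 22/1 = 22*1 = 22)
(C + (-1 + 3)²)*60 = (22 + (-1 + 3)²)*60 = (22 + 2²)*60 = (22 + 4)*60 = 26*60 = 1560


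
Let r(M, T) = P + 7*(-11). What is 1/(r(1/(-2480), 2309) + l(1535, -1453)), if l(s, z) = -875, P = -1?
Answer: -1/953 ≈ -0.0010493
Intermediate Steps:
r(M, T) = -78 (r(M, T) = -1 + 7*(-11) = -1 - 77 = -78)
1/(r(1/(-2480), 2309) + l(1535, -1453)) = 1/(-78 - 875) = 1/(-953) = -1/953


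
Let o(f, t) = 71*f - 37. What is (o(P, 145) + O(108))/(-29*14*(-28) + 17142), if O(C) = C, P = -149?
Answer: -5254/14255 ≈ -0.36857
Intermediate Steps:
o(f, t) = -37 + 71*f
(o(P, 145) + O(108))/(-29*14*(-28) + 17142) = ((-37 + 71*(-149)) + 108)/(-29*14*(-28) + 17142) = ((-37 - 10579) + 108)/(-406*(-28) + 17142) = (-10616 + 108)/(11368 + 17142) = -10508/28510 = -10508*1/28510 = -5254/14255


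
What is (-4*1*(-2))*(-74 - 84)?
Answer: -1264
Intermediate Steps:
(-4*1*(-2))*(-74 - 84) = -4*(-2)*(-158) = 8*(-158) = -1264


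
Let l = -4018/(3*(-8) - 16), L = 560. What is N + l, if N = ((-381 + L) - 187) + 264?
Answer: 7129/20 ≈ 356.45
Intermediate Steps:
l = 2009/20 (l = -4018/(-24 - 16) = -4018/(-40) = -4018*(-1/40) = 2009/20 ≈ 100.45)
N = 256 (N = ((-381 + 560) - 187) + 264 = (179 - 187) + 264 = -8 + 264 = 256)
N + l = 256 + 2009/20 = 7129/20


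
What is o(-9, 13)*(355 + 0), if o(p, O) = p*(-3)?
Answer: 9585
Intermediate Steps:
o(p, O) = -3*p
o(-9, 13)*(355 + 0) = (-3*(-9))*(355 + 0) = 27*355 = 9585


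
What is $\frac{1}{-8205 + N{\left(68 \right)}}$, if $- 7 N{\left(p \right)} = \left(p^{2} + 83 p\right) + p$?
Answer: $- \frac{7}{67771} \approx -0.00010329$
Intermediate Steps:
$N{\left(p \right)} = - 12 p - \frac{p^{2}}{7}$ ($N{\left(p \right)} = - \frac{\left(p^{2} + 83 p\right) + p}{7} = - \frac{p^{2} + 84 p}{7} = - 12 p - \frac{p^{2}}{7}$)
$\frac{1}{-8205 + N{\left(68 \right)}} = \frac{1}{-8205 - \frac{68 \left(84 + 68\right)}{7}} = \frac{1}{-8205 - \frac{68}{7} \cdot 152} = \frac{1}{-8205 - \frac{10336}{7}} = \frac{1}{- \frac{67771}{7}} = - \frac{7}{67771}$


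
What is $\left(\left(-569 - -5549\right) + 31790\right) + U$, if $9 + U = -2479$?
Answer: $34282$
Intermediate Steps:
$U = -2488$ ($U = -9 - 2479 = -2488$)
$\left(\left(-569 - -5549\right) + 31790\right) + U = \left(\left(-569 - -5549\right) + 31790\right) - 2488 = \left(\left(-569 + 5549\right) + 31790\right) - 2488 = \left(4980 + 31790\right) - 2488 = 36770 - 2488 = 34282$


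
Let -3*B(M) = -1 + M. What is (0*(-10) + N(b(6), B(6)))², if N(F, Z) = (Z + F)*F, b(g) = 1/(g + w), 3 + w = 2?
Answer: 484/5625 ≈ 0.086044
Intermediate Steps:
w = -1 (w = -3 + 2 = -1)
B(M) = ⅓ - M/3 (B(M) = -(-1 + M)/3 = ⅓ - M/3)
b(g) = 1/(-1 + g) (b(g) = 1/(g - 1) = 1/(-1 + g))
N(F, Z) = F*(F + Z) (N(F, Z) = (F + Z)*F = F*(F + Z))
(0*(-10) + N(b(6), B(6)))² = (0*(-10) + (1/(-1 + 6) + (⅓ - ⅓*6))/(-1 + 6))² = (0 + (1/5 + (⅓ - 2))/5)² = (0 + (⅕ - 5/3)/5)² = (0 + (⅕)*(-22/15))² = (0 - 22/75)² = (-22/75)² = 484/5625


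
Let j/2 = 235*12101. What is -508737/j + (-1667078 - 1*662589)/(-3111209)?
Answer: 11667124039457/17694907851230 ≈ 0.65935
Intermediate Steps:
j = 5687470 (j = 2*(235*12101) = 2*2843735 = 5687470)
-508737/j + (-1667078 - 1*662589)/(-3111209) = -508737/5687470 + (-1667078 - 1*662589)/(-3111209) = -508737*1/5687470 + (-1667078 - 662589)*(-1/3111209) = -508737/5687470 - 2329667*(-1/3111209) = -508737/5687470 + 2329667/3111209 = 11667124039457/17694907851230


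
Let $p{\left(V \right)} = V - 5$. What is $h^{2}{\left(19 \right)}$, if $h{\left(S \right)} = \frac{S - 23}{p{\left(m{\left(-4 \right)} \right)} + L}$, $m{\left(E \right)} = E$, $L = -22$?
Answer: $\frac{16}{961} \approx 0.016649$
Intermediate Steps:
$p{\left(V \right)} = -5 + V$ ($p{\left(V \right)} = V - 5 = -5 + V$)
$h{\left(S \right)} = \frac{23}{31} - \frac{S}{31}$ ($h{\left(S \right)} = \frac{S - 23}{\left(-5 - 4\right) - 22} = \frac{-23 + S}{-9 - 22} = \frac{-23 + S}{-31} = \left(-23 + S\right) \left(- \frac{1}{31}\right) = \frac{23}{31} - \frac{S}{31}$)
$h^{2}{\left(19 \right)} = \left(\frac{23}{31} - \frac{19}{31}\right)^{2} = \left(\frac{4}{31}\right)^{2} = \frac{16}{961}$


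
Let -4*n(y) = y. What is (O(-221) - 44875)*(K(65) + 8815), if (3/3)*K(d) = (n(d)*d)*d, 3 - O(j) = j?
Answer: 10687886615/4 ≈ 2.6720e+9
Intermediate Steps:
n(y) = -y/4
O(j) = 3 - j
K(d) = -d³/4 (K(d) = ((-d/4)*d)*d = (-d²/4)*d = -d³/4)
(O(-221) - 44875)*(K(65) + 8815) = ((3 - 1*(-221)) - 44875)*(-¼*65³ + 8815) = ((3 + 221) - 44875)*(-¼*274625 + 8815) = (224 - 44875)*(-274625/4 + 8815) = -44651*(-239365/4) = 10687886615/4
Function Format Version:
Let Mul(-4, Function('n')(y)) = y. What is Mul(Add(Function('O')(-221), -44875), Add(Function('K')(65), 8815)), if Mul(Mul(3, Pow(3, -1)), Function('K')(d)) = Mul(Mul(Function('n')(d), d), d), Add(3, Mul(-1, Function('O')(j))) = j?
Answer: Rational(10687886615, 4) ≈ 2.6720e+9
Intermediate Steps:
Function('n')(y) = Mul(Rational(-1, 4), y)
Function('O')(j) = Add(3, Mul(-1, j))
Function('K')(d) = Mul(Rational(-1, 4), Pow(d, 3)) (Function('K')(d) = Mul(Mul(Mul(Rational(-1, 4), d), d), d) = Mul(Mul(Rational(-1, 4), Pow(d, 2)), d) = Mul(Rational(-1, 4), Pow(d, 3)))
Mul(Add(Function('O')(-221), -44875), Add(Function('K')(65), 8815)) = Mul(Add(Add(3, Mul(-1, -221)), -44875), Add(Mul(Rational(-1, 4), Pow(65, 3)), 8815)) = Mul(Add(Add(3, 221), -44875), Add(Mul(Rational(-1, 4), 274625), 8815)) = Mul(Add(224, -44875), Add(Rational(-274625, 4), 8815)) = Mul(-44651, Rational(-239365, 4)) = Rational(10687886615, 4)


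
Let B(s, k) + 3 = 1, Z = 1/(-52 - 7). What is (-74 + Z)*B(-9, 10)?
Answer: 8734/59 ≈ 148.03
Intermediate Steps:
Z = -1/59 (Z = 1/(-59) = -1/59 ≈ -0.016949)
B(s, k) = -2 (B(s, k) = -3 + 1 = -2)
(-74 + Z)*B(-9, 10) = (-74 - 1/59)*(-2) = -4367/59*(-2) = 8734/59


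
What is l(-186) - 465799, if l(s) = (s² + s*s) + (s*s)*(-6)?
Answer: -604183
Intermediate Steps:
l(s) = -4*s² (l(s) = (s² + s²) + s²*(-6) = 2*s² - 6*s² = -4*s²)
l(-186) - 465799 = -4*(-186)² - 465799 = -4*34596 - 465799 = -138384 - 465799 = -604183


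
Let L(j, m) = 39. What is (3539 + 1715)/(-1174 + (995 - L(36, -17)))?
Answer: -2627/109 ≈ -24.101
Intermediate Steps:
(3539 + 1715)/(-1174 + (995 - L(36, -17))) = (3539 + 1715)/(-1174 + (995 - 1*39)) = 5254/(-1174 + (995 - 39)) = 5254/(-1174 + 956) = 5254/(-218) = 5254*(-1/218) = -2627/109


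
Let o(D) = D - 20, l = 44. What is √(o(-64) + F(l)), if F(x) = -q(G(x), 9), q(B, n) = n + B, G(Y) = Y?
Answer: I*√137 ≈ 11.705*I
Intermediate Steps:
o(D) = -20 + D
q(B, n) = B + n
F(x) = -9 - x (F(x) = -(x + 9) = -(9 + x) = -9 - x)
√(o(-64) + F(l)) = √((-20 - 64) + (-9 - 1*44)) = √(-84 + (-9 - 44)) = √(-84 - 53) = √(-137) = I*√137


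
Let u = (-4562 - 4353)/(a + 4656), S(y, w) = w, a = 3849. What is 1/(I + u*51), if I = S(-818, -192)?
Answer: -567/139175 ≈ -0.0040740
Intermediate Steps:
I = -192
u = -1783/1701 (u = (-4562 - 4353)/(3849 + 4656) = -8915/8505 = -8915*1/8505 = -1783/1701 ≈ -1.0482)
1/(I + u*51) = 1/(-192 - 1783/1701*51) = 1/(-192 - 30311/567) = 1/(-139175/567) = -567/139175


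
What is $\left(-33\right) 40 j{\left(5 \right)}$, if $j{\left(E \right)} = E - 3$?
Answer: $-2640$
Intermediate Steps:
$j{\left(E \right)} = -3 + E$ ($j{\left(E \right)} = E - 3 = -3 + E$)
$\left(-33\right) 40 j{\left(5 \right)} = \left(-33\right) 40 \left(-3 + 5\right) = \left(-1320\right) 2 = -2640$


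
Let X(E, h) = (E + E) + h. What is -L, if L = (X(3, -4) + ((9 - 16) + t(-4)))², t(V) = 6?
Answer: -1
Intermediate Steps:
X(E, h) = h + 2*E (X(E, h) = 2*E + h = h + 2*E)
L = 1 (L = ((-4 + 2*3) + ((9 - 16) + 6))² = ((-4 + 6) + (-7 + 6))² = (2 - 1)² = 1² = 1)
-L = -1*1 = -1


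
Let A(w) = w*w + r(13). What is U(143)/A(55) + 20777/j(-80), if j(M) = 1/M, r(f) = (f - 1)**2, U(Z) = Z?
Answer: -5267384897/3169 ≈ -1.6622e+6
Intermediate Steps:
r(f) = (-1 + f)**2
A(w) = 144 + w**2 (A(w) = w*w + (-1 + 13)**2 = w**2 + 12**2 = w**2 + 144 = 144 + w**2)
U(143)/A(55) + 20777/j(-80) = 143/(144 + 55**2) + 20777/(1/(-80)) = 143/(144 + 3025) + 20777/(-1/80) = 143/3169 + 20777*(-80) = 143*(1/3169) - 1662160 = 143/3169 - 1662160 = -5267384897/3169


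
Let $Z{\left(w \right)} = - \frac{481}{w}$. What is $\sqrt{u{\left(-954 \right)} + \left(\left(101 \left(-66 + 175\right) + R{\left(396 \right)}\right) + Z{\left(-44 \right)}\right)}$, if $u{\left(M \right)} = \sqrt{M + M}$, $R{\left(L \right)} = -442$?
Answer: $\frac{\sqrt{5119719 + 2904 i \sqrt{53}}}{22} \approx 102.85 + 0.21235 i$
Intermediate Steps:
$u{\left(M \right)} = \sqrt{2} \sqrt{M}$ ($u{\left(M \right)} = \sqrt{2 M} = \sqrt{2} \sqrt{M}$)
$\sqrt{u{\left(-954 \right)} + \left(\left(101 \left(-66 + 175\right) + R{\left(396 \right)}\right) + Z{\left(-44 \right)}\right)} = \sqrt{\sqrt{2} \sqrt{-954} - \left(442 - \frac{481}{44} - 101 \left(-66 + 175\right)\right)} = \sqrt{\sqrt{2} \cdot 3 i \sqrt{106} + \left(\left(101 \cdot 109 - 442\right) - - \frac{481}{44}\right)} = \sqrt{6 i \sqrt{53} + \left(\left(11009 - 442\right) + \frac{481}{44}\right)} = \sqrt{6 i \sqrt{53} + \left(10567 + \frac{481}{44}\right)} = \sqrt{6 i \sqrt{53} + \frac{465429}{44}} = \sqrt{\frac{465429}{44} + 6 i \sqrt{53}}$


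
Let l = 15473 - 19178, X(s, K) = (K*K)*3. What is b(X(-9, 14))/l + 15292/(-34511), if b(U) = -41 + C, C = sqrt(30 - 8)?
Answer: -55241909/127863255 - sqrt(22)/3705 ≈ -0.43330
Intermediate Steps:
C = sqrt(22) ≈ 4.6904
X(s, K) = 3*K**2 (X(s, K) = K**2*3 = 3*K**2)
l = -3705
b(U) = -41 + sqrt(22)
b(X(-9, 14))/l + 15292/(-34511) = (-41 + sqrt(22))/(-3705) + 15292/(-34511) = (-41 + sqrt(22))*(-1/3705) + 15292*(-1/34511) = (41/3705 - sqrt(22)/3705) - 15292/34511 = -55241909/127863255 - sqrt(22)/3705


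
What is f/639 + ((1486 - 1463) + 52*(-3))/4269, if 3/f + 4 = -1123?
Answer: -10643684/341592573 ≈ -0.031159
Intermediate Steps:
f = -3/1127 (f = 3/(-4 - 1123) = 3/(-1127) = 3*(-1/1127) = -3/1127 ≈ -0.0026619)
f/639 + ((1486 - 1463) + 52*(-3))/4269 = -3/1127/639 + ((1486 - 1463) + 52*(-3))/4269 = -3/1127*1/639 + (23 - 156)*(1/4269) = -1/240051 - 133*1/4269 = -1/240051 - 133/4269 = -10643684/341592573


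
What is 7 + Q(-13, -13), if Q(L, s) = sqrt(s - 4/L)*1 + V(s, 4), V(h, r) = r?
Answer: 11 + I*sqrt(2145)/13 ≈ 11.0 + 3.5626*I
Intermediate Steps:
Q(L, s) = 4 + sqrt(s - 4/L) (Q(L, s) = sqrt(s - 4/L)*1 + 4 = sqrt(s - 4/L) + 4 = 4 + sqrt(s - 4/L))
7 + Q(-13, -13) = 7 + (4 + sqrt(-13 - 4/(-13))) = 7 + (4 + sqrt(-13 - 4*(-1/13))) = 7 + (4 + sqrt(-13 + 4/13)) = 7 + (4 + sqrt(-165/13)) = 7 + (4 + I*sqrt(2145)/13) = 11 + I*sqrt(2145)/13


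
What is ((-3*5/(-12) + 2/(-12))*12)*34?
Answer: 442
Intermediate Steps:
((-3*5/(-12) + 2/(-12))*12)*34 = ((-15*(-1/12) + 2*(-1/12))*12)*34 = ((5/4 - 1/6)*12)*34 = ((13/12)*12)*34 = 13*34 = 442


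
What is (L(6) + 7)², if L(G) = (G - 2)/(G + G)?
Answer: 484/9 ≈ 53.778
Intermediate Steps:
L(G) = (-2 + G)/(2*G) (L(G) = (-2 + G)/((2*G)) = (-2 + G)*(1/(2*G)) = (-2 + G)/(2*G))
(L(6) + 7)² = ((½)*(-2 + 6)/6 + 7)² = ((½)*(⅙)*4 + 7)² = (⅓ + 7)² = (22/3)² = 484/9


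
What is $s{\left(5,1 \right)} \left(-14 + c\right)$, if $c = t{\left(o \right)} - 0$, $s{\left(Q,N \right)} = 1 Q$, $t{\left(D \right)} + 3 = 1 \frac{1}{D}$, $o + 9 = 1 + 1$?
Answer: $- \frac{600}{7} \approx -85.714$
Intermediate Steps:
$o = -7$ ($o = -9 + \left(1 + 1\right) = -9 + 2 = -7$)
$t{\left(D \right)} = -3 + \frac{1}{D}$ ($t{\left(D \right)} = -3 + 1 \frac{1}{D} = -3 + \frac{1}{D}$)
$s{\left(Q,N \right)} = Q$
$c = - \frac{22}{7}$ ($c = \left(-3 + \frac{1}{-7}\right) - 0 = \left(-3 - \frac{1}{7}\right) + 0 = - \frac{22}{7} + 0 = - \frac{22}{7} \approx -3.1429$)
$s{\left(5,1 \right)} \left(-14 + c\right) = 5 \left(-14 - \frac{22}{7}\right) = 5 \left(- \frac{120}{7}\right) = - \frac{600}{7}$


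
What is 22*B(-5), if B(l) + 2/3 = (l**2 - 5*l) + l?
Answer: 2926/3 ≈ 975.33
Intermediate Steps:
B(l) = -2/3 + l**2 - 4*l (B(l) = -2/3 + ((l**2 - 5*l) + l) = -2/3 + (l**2 - 4*l) = -2/3 + l**2 - 4*l)
22*B(-5) = 22*(-2/3 + (-5)**2 - 4*(-5)) = 22*(-2/3 + 25 + 20) = 22*(133/3) = 2926/3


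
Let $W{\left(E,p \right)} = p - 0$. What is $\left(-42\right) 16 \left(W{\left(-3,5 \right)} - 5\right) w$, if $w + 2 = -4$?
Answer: $0$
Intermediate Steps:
$w = -6$ ($w = -2 - 4 = -6$)
$W{\left(E,p \right)} = p$ ($W{\left(E,p \right)} = p + 0 = p$)
$\left(-42\right) 16 \left(W{\left(-3,5 \right)} - 5\right) w = \left(-42\right) 16 \left(5 - 5\right) \left(-6\right) = - 672 \cdot 0 \left(-6\right) = \left(-672\right) 0 = 0$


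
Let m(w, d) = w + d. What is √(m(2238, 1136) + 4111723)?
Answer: 3*√457233 ≈ 2028.6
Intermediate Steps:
m(w, d) = d + w
√(m(2238, 1136) + 4111723) = √((1136 + 2238) + 4111723) = √(3374 + 4111723) = √4115097 = 3*√457233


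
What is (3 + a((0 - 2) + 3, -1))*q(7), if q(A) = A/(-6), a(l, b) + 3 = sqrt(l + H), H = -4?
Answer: -7*I*sqrt(3)/6 ≈ -2.0207*I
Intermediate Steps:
a(l, b) = -3 + sqrt(-4 + l) (a(l, b) = -3 + sqrt(l - 4) = -3 + sqrt(-4 + l))
q(A) = -A/6 (q(A) = A*(-1/6) = -A/6)
(3 + a((0 - 2) + 3, -1))*q(7) = (3 + (-3 + sqrt(-4 + ((0 - 2) + 3))))*(-1/6*7) = (3 + (-3 + sqrt(-4 + (-2 + 3))))*(-7/6) = (3 + (-3 + sqrt(-4 + 1)))*(-7/6) = (3 + (-3 + sqrt(-3)))*(-7/6) = (3 + (-3 + I*sqrt(3)))*(-7/6) = (I*sqrt(3))*(-7/6) = -7*I*sqrt(3)/6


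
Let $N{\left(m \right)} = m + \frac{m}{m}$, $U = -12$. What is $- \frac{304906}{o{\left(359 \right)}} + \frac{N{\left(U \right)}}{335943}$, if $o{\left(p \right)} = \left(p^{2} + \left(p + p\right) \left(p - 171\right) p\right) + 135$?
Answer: $- \frac{51482753675}{8161444930248} \approx -0.006308$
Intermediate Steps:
$o{\left(p \right)} = 135 + p^{2} + 2 p^{2} \left(-171 + p\right)$ ($o{\left(p \right)} = \left(p^{2} + 2 p \left(-171 + p\right) p\right) + 135 = \left(p^{2} + 2 p^{2} \left(-171 + p\right)\right) + 135 = 135 + p^{2} + 2 p^{2} \left(-171 + p\right)$)
$N{\left(m \right)} = 1 + m$ ($N{\left(m \right)} = m + 1 = 1 + m$)
$- \frac{304906}{o{\left(359 \right)}} + \frac{N{\left(U \right)}}{335943} = - \frac{304906}{135 - 341 \cdot 359^{2} + 2 \cdot 359^{3}} + \frac{1 - 12}{335943} = - \frac{304906}{135 - 43948421 + 2 \cdot 46268279} - \frac{11}{335943} = - \frac{304906}{135 - 43948421 + 92536558} - \frac{11}{335943} = - \frac{304906}{48588272} - \frac{11}{335943} = \left(-304906\right) \frac{1}{48588272} - \frac{11}{335943} = - \frac{152453}{24294136} - \frac{11}{335943} = - \frac{51482753675}{8161444930248}$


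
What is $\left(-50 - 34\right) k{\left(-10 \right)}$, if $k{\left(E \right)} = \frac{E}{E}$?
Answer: $-84$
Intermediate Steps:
$k{\left(E \right)} = 1$
$\left(-50 - 34\right) k{\left(-10 \right)} = \left(-50 - 34\right) 1 = \left(-84\right) 1 = -84$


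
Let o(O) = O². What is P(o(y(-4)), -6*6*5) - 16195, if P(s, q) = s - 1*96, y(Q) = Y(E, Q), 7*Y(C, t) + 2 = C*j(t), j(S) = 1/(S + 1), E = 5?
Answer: -7184210/441 ≈ -16291.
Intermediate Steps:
j(S) = 1/(1 + S)
Y(C, t) = -2/7 + C/(7*(1 + t)) (Y(C, t) = -2/7 + (C/(1 + t))/7 = -2/7 + C/(7*(1 + t)))
y(Q) = (3 - 2*Q)/(7*(1 + Q)) (y(Q) = (-2 + 5 - 2*Q)/(7*(1 + Q)) = (3 - 2*Q)/(7*(1 + Q)))
P(s, q) = -96 + s (P(s, q) = s - 96 = -96 + s)
P(o(y(-4)), -6*6*5) - 16195 = (-96 + ((3 - 2*(-4))/(7*(1 - 4)))²) - 16195 = (-96 + ((⅐)*(3 + 8)/(-3))²) - 16195 = (-96 + ((⅐)*(-⅓)*11)²) - 16195 = (-96 + (-11/21)²) - 16195 = (-96 + 121/441) - 16195 = -42215/441 - 16195 = -7184210/441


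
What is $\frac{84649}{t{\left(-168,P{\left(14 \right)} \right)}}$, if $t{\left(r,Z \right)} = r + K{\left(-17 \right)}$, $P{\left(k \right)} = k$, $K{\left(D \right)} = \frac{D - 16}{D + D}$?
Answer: $- \frac{2878066}{5679} \approx -506.79$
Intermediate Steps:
$K{\left(D \right)} = \frac{-16 + D}{2 D}$
$t{\left(r,Z \right)} = \frac{33}{34} + r$ ($t{\left(r,Z \right)} = r + \frac{-16 - 17}{2 \left(-17\right)} = r + \frac{1}{2} \left(- \frac{1}{17}\right) \left(-33\right) = r + \frac{33}{34} = \frac{33}{34} + r$)
$\frac{84649}{t{\left(-168,P{\left(14 \right)} \right)}} = \frac{84649}{\frac{33}{34} - 168} = \frac{84649}{- \frac{5679}{34}} = 84649 \left(- \frac{34}{5679}\right) = - \frac{2878066}{5679}$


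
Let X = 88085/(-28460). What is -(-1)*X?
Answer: -17617/5692 ≈ -3.0950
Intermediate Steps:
X = -17617/5692 (X = 88085*(-1/28460) = -17617/5692 ≈ -3.0950)
-(-1)*X = -(-1)*(-17617)/5692 = -1*17617/5692 = -17617/5692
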